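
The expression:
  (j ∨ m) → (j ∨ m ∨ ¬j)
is always true.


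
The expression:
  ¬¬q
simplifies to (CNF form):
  q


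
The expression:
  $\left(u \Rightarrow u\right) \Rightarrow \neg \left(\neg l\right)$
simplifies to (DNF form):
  $l$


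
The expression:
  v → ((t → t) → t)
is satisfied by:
  {t: True, v: False}
  {v: False, t: False}
  {v: True, t: True}


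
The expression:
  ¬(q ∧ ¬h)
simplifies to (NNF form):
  h ∨ ¬q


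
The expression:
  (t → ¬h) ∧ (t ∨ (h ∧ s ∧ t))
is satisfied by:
  {t: True, h: False}


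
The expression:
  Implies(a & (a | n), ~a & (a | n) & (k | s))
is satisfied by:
  {a: False}


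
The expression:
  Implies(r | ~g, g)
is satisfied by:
  {g: True}


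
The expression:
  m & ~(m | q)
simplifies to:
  False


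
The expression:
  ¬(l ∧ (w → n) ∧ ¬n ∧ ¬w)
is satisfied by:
  {n: True, w: True, l: False}
  {n: True, l: False, w: False}
  {w: True, l: False, n: False}
  {w: False, l: False, n: False}
  {n: True, w: True, l: True}
  {n: True, l: True, w: False}
  {w: True, l: True, n: False}


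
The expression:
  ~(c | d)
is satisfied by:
  {d: False, c: False}


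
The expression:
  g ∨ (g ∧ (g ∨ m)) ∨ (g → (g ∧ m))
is always true.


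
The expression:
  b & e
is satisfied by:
  {e: True, b: True}


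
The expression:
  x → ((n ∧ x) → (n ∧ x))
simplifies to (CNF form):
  True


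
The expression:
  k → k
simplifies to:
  True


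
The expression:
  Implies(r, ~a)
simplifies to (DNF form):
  ~a | ~r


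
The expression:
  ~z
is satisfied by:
  {z: False}


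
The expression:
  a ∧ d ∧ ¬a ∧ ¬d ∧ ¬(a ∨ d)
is never true.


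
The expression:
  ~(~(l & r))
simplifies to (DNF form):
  l & r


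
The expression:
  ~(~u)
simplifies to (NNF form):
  u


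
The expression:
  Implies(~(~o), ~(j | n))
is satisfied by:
  {n: False, o: False, j: False}
  {j: True, n: False, o: False}
  {n: True, j: False, o: False}
  {j: True, n: True, o: False}
  {o: True, j: False, n: False}


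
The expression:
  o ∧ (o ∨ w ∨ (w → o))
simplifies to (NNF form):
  o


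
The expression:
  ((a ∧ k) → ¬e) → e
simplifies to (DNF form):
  e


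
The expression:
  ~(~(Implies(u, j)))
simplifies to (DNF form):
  j | ~u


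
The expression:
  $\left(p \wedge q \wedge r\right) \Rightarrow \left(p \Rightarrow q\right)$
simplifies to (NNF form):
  $\text{True}$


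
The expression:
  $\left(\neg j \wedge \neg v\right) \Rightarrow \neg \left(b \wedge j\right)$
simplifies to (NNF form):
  $\text{True}$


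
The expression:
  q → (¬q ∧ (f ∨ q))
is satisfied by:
  {q: False}


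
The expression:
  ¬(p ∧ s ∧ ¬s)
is always true.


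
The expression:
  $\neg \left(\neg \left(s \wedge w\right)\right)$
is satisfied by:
  {w: True, s: True}


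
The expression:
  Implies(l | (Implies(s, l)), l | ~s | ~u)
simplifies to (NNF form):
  True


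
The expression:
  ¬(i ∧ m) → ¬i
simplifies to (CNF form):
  m ∨ ¬i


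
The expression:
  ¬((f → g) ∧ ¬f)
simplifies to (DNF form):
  f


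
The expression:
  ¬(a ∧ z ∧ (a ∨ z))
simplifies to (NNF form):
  ¬a ∨ ¬z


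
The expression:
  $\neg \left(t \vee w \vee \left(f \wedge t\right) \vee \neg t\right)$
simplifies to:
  $\text{False}$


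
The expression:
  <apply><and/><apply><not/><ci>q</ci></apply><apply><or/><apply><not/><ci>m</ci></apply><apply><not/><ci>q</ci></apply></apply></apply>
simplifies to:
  <apply><not/><ci>q</ci></apply>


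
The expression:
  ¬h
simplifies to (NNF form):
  ¬h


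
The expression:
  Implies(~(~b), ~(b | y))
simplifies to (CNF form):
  ~b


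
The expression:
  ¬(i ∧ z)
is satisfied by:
  {z: False, i: False}
  {i: True, z: False}
  {z: True, i: False}


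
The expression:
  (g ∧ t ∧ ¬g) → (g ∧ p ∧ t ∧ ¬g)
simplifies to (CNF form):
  True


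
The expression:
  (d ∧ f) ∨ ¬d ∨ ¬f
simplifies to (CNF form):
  True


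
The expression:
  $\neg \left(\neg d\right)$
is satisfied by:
  {d: True}


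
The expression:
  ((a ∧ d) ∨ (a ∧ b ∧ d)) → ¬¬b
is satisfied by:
  {b: True, d: False, a: False}
  {d: False, a: False, b: False}
  {b: True, a: True, d: False}
  {a: True, d: False, b: False}
  {b: True, d: True, a: False}
  {d: True, b: False, a: False}
  {b: True, a: True, d: True}


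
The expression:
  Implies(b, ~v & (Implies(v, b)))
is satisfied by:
  {v: False, b: False}
  {b: True, v: False}
  {v: True, b: False}


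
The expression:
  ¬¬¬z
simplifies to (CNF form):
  ¬z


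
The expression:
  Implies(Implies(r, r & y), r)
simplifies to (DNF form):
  r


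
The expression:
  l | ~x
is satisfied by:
  {l: True, x: False}
  {x: False, l: False}
  {x: True, l: True}


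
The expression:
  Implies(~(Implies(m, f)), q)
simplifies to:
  f | q | ~m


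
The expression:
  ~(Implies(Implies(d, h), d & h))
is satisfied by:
  {d: False}


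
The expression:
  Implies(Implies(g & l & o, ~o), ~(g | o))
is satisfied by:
  {l: True, o: False, g: False}
  {l: False, o: False, g: False}
  {o: True, g: True, l: True}


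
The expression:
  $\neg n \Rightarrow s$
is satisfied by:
  {n: True, s: True}
  {n: True, s: False}
  {s: True, n: False}


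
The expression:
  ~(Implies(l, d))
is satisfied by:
  {l: True, d: False}


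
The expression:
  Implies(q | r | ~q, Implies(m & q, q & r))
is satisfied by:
  {r: True, m: False, q: False}
  {m: False, q: False, r: False}
  {r: True, q: True, m: False}
  {q: True, m: False, r: False}
  {r: True, m: True, q: False}
  {m: True, r: False, q: False}
  {r: True, q: True, m: True}


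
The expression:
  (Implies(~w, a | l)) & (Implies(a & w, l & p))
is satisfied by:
  {l: True, w: True, p: True, a: False}
  {l: True, w: True, p: False, a: False}
  {l: True, p: True, w: False, a: False}
  {l: True, p: False, w: False, a: False}
  {w: True, p: True, l: False, a: False}
  {w: True, p: False, l: False, a: False}
  {a: True, l: True, w: True, p: True}
  {a: True, l: True, p: True, w: False}
  {a: True, l: True, p: False, w: False}
  {a: True, p: True, w: False, l: False}
  {a: True, p: False, w: False, l: False}


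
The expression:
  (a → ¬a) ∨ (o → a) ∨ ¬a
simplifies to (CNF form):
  True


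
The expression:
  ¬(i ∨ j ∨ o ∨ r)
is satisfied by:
  {i: False, r: False, o: False, j: False}


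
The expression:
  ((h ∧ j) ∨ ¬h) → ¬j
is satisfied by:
  {j: False}


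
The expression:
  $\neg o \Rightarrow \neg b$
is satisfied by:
  {o: True, b: False}
  {b: False, o: False}
  {b: True, o: True}


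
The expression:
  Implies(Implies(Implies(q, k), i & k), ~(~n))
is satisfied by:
  {n: True, q: False, k: False, i: False}
  {n: True, i: True, q: False, k: False}
  {n: True, k: True, q: False, i: False}
  {n: True, i: True, k: True, q: False}
  {n: True, q: True, k: False, i: False}
  {n: True, i: True, q: True, k: False}
  {n: True, k: True, q: True, i: False}
  {n: True, i: True, k: True, q: True}
  {i: False, q: False, k: False, n: False}
  {i: True, q: False, k: False, n: False}
  {k: True, i: False, q: False, n: False}
  {k: True, q: True, i: False, n: False}


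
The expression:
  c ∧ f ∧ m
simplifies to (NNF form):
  c ∧ f ∧ m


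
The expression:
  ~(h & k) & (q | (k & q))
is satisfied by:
  {q: True, h: False, k: False}
  {q: True, k: True, h: False}
  {q: True, h: True, k: False}


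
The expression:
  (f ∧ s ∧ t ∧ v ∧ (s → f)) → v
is always true.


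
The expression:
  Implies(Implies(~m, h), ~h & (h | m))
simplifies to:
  ~h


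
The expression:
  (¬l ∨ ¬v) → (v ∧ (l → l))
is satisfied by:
  {v: True}


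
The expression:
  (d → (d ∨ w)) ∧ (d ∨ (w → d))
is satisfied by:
  {d: True, w: False}
  {w: False, d: False}
  {w: True, d: True}


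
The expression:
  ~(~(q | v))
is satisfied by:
  {q: True, v: True}
  {q: True, v: False}
  {v: True, q: False}


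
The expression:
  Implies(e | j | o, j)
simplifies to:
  j | (~e & ~o)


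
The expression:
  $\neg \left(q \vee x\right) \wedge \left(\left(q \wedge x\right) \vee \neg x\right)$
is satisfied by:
  {q: False, x: False}


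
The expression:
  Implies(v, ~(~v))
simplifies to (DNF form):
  True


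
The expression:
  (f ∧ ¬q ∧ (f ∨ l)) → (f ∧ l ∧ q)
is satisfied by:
  {q: True, f: False}
  {f: False, q: False}
  {f: True, q: True}


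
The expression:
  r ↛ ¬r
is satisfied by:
  {r: True}


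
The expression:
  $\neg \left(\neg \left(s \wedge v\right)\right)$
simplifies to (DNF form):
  $s \wedge v$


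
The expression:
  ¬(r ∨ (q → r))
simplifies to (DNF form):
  q ∧ ¬r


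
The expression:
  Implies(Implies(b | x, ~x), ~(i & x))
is always true.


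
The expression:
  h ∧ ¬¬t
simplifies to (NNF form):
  h ∧ t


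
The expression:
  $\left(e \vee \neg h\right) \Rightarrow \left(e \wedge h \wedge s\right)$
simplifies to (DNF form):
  $\left(h \wedge s\right) \vee \left(h \wedge \neg e\right)$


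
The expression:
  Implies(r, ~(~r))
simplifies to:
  True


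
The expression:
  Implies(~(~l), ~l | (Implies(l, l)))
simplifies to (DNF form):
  True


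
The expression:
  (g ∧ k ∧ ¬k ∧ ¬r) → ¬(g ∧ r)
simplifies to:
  True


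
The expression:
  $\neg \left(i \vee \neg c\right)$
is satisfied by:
  {c: True, i: False}


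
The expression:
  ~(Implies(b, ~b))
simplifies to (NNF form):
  b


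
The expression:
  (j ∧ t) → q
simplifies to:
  q ∨ ¬j ∨ ¬t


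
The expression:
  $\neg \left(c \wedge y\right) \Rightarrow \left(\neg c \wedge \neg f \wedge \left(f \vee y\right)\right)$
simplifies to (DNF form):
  $\left(c \wedge y\right) \vee \left(y \wedge \neg f\right)$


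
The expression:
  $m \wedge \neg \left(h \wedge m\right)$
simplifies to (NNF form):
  $m \wedge \neg h$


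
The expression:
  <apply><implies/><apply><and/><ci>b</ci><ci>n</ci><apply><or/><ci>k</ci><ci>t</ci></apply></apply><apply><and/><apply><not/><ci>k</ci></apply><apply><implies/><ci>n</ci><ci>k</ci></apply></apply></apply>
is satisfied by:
  {t: False, k: False, n: False, b: False}
  {k: True, b: False, t: False, n: False}
  {t: True, b: False, k: False, n: False}
  {k: True, t: True, b: False, n: False}
  {b: True, t: False, k: False, n: False}
  {b: True, k: True, t: False, n: False}
  {b: True, t: True, k: False, n: False}
  {b: True, k: True, t: True, n: False}
  {n: True, b: False, t: False, k: False}
  {n: True, k: True, b: False, t: False}
  {n: True, t: True, b: False, k: False}
  {n: True, k: True, t: True, b: False}
  {n: True, b: True, t: False, k: False}


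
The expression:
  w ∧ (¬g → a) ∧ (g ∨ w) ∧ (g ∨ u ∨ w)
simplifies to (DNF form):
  (a ∧ w) ∨ (g ∧ w)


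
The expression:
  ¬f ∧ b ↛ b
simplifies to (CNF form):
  False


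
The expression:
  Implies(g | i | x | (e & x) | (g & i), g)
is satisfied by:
  {g: True, i: False, x: False}
  {x: True, g: True, i: False}
  {g: True, i: True, x: False}
  {x: True, g: True, i: True}
  {x: False, i: False, g: False}


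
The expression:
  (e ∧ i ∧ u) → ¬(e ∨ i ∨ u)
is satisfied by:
  {u: False, e: False, i: False}
  {i: True, u: False, e: False}
  {e: True, u: False, i: False}
  {i: True, e: True, u: False}
  {u: True, i: False, e: False}
  {i: True, u: True, e: False}
  {e: True, u: True, i: False}


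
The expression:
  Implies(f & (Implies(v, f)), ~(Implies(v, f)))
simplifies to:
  ~f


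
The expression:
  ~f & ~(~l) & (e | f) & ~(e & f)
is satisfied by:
  {e: True, l: True, f: False}


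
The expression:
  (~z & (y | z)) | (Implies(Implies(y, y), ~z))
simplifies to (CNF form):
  ~z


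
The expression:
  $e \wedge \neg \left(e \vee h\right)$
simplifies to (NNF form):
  $\text{False}$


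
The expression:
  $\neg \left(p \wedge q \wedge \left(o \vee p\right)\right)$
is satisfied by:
  {p: False, q: False}
  {q: True, p: False}
  {p: True, q: False}


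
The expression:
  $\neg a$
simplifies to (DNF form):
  $\neg a$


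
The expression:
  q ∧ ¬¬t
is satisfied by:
  {t: True, q: True}


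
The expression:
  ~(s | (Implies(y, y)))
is never true.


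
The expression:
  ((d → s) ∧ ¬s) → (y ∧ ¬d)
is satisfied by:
  {y: True, d: True, s: True}
  {y: True, d: True, s: False}
  {y: True, s: True, d: False}
  {y: True, s: False, d: False}
  {d: True, s: True, y: False}
  {d: True, s: False, y: False}
  {s: True, d: False, y: False}


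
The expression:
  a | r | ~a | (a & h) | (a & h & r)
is always true.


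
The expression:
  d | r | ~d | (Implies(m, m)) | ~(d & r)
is always true.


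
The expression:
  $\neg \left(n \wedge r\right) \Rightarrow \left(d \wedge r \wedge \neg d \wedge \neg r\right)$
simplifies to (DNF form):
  $n \wedge r$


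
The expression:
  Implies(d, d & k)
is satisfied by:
  {k: True, d: False}
  {d: False, k: False}
  {d: True, k: True}


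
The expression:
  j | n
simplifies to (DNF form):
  j | n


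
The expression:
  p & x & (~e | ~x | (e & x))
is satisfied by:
  {p: True, x: True}


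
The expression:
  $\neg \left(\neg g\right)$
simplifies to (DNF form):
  $g$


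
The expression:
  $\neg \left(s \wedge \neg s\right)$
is always true.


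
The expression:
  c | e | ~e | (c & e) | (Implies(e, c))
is always true.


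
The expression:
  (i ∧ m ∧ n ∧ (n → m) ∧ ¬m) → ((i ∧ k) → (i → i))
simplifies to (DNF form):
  True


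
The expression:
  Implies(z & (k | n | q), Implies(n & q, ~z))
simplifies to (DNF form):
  ~n | ~q | ~z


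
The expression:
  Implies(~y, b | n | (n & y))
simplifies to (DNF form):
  b | n | y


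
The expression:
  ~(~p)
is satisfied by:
  {p: True}


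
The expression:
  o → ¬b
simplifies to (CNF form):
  ¬b ∨ ¬o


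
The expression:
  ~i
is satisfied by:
  {i: False}


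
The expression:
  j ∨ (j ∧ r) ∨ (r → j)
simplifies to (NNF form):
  j ∨ ¬r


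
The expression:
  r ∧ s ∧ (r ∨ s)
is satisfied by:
  {r: True, s: True}


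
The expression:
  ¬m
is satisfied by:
  {m: False}


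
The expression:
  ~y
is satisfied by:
  {y: False}


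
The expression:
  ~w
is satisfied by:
  {w: False}


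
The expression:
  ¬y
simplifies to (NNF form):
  ¬y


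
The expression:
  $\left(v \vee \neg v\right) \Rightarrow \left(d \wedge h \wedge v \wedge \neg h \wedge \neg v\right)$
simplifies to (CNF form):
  $\text{False}$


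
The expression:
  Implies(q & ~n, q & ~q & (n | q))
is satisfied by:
  {n: True, q: False}
  {q: False, n: False}
  {q: True, n: True}


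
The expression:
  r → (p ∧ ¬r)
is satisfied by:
  {r: False}


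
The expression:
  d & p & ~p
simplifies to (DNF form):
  False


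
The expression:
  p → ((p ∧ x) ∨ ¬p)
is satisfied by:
  {x: True, p: False}
  {p: False, x: False}
  {p: True, x: True}


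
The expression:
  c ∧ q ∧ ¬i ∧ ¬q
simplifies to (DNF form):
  False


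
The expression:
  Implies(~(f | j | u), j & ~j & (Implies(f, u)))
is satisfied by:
  {j: True, u: True, f: True}
  {j: True, u: True, f: False}
  {j: True, f: True, u: False}
  {j: True, f: False, u: False}
  {u: True, f: True, j: False}
  {u: True, f: False, j: False}
  {f: True, u: False, j: False}


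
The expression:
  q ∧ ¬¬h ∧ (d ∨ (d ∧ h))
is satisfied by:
  {h: True, d: True, q: True}


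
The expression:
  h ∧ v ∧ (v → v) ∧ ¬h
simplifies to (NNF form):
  False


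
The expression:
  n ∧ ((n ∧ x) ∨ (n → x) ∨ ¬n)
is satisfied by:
  {x: True, n: True}


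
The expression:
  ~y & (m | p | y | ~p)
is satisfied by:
  {y: False}


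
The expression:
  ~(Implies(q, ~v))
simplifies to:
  q & v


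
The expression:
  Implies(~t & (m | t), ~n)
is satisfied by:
  {t: True, m: False, n: False}
  {m: False, n: False, t: False}
  {n: True, t: True, m: False}
  {n: True, m: False, t: False}
  {t: True, m: True, n: False}
  {m: True, t: False, n: False}
  {n: True, m: True, t: True}


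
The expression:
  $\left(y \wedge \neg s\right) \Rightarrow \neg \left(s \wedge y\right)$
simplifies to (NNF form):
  $\text{True}$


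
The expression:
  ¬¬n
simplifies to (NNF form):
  n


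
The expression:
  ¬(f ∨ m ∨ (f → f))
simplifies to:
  False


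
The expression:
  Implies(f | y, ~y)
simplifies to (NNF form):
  ~y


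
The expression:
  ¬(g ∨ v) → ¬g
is always true.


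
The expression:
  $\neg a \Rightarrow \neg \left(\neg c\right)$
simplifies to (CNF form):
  $a \vee c$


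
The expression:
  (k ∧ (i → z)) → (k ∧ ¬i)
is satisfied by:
  {k: False, z: False, i: False}
  {i: True, k: False, z: False}
  {z: True, k: False, i: False}
  {i: True, z: True, k: False}
  {k: True, i: False, z: False}
  {i: True, k: True, z: False}
  {z: True, k: True, i: False}


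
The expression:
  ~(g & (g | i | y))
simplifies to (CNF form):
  ~g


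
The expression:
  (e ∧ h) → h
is always true.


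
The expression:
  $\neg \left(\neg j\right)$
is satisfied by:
  {j: True}


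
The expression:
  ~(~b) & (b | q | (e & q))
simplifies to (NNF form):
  b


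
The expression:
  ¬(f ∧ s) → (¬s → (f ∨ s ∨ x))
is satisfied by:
  {x: True, s: True, f: True}
  {x: True, s: True, f: False}
  {x: True, f: True, s: False}
  {x: True, f: False, s: False}
  {s: True, f: True, x: False}
  {s: True, f: False, x: False}
  {f: True, s: False, x: False}


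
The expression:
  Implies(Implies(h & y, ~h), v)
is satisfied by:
  {y: True, v: True, h: True}
  {y: True, v: True, h: False}
  {v: True, h: True, y: False}
  {v: True, h: False, y: False}
  {y: True, h: True, v: False}


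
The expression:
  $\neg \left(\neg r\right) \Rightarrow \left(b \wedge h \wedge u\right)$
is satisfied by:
  {h: True, b: True, u: True, r: False}
  {h: True, b: True, u: False, r: False}
  {h: True, u: True, b: False, r: False}
  {h: True, u: False, b: False, r: False}
  {b: True, u: True, h: False, r: False}
  {b: True, u: False, h: False, r: False}
  {u: True, h: False, b: False, r: False}
  {u: False, h: False, b: False, r: False}
  {r: True, h: True, b: True, u: True}


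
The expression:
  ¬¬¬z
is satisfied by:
  {z: False}


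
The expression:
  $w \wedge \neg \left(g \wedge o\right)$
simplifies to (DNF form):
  $\left(w \wedge \neg g\right) \vee \left(w \wedge \neg o\right)$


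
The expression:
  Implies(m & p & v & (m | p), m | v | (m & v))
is always true.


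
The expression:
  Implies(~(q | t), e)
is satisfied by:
  {t: True, q: True, e: True}
  {t: True, q: True, e: False}
  {t: True, e: True, q: False}
  {t: True, e: False, q: False}
  {q: True, e: True, t: False}
  {q: True, e: False, t: False}
  {e: True, q: False, t: False}


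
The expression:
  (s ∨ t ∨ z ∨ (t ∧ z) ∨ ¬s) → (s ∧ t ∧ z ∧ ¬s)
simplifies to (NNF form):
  False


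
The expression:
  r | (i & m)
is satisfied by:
  {r: True, i: True, m: True}
  {r: True, i: True, m: False}
  {r: True, m: True, i: False}
  {r: True, m: False, i: False}
  {i: True, m: True, r: False}


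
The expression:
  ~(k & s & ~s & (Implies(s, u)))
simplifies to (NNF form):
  True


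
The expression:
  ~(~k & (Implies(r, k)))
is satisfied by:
  {r: True, k: True}
  {r: True, k: False}
  {k: True, r: False}


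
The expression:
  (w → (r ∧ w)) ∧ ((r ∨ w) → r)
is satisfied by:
  {r: True, w: False}
  {w: False, r: False}
  {w: True, r: True}


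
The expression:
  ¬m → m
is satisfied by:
  {m: True}


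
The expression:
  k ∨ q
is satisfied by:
  {k: True, q: True}
  {k: True, q: False}
  {q: True, k: False}


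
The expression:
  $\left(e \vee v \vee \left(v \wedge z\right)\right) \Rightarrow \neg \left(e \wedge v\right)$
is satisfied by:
  {v: False, e: False}
  {e: True, v: False}
  {v: True, e: False}


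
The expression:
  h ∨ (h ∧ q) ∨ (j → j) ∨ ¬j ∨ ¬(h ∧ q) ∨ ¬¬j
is always true.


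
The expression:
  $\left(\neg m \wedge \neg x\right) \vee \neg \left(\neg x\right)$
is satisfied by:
  {x: True, m: False}
  {m: False, x: False}
  {m: True, x: True}


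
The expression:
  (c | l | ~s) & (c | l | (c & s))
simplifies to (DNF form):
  c | l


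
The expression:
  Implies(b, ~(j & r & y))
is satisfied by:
  {y: False, b: False, r: False, j: False}
  {j: True, y: False, b: False, r: False}
  {r: True, y: False, b: False, j: False}
  {j: True, r: True, y: False, b: False}
  {b: True, j: False, y: False, r: False}
  {j: True, b: True, y: False, r: False}
  {r: True, b: True, j: False, y: False}
  {j: True, r: True, b: True, y: False}
  {y: True, r: False, b: False, j: False}
  {j: True, y: True, r: False, b: False}
  {r: True, y: True, j: False, b: False}
  {j: True, r: True, y: True, b: False}
  {b: True, y: True, r: False, j: False}
  {j: True, b: True, y: True, r: False}
  {r: True, b: True, y: True, j: False}


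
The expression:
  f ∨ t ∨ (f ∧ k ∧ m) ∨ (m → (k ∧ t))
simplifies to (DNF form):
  f ∨ t ∨ ¬m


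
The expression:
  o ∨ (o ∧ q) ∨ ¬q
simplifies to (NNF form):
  o ∨ ¬q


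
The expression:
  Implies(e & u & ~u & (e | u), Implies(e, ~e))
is always true.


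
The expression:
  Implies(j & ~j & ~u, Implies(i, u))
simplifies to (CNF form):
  True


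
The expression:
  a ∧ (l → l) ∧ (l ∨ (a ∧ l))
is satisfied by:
  {a: True, l: True}


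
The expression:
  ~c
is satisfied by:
  {c: False}


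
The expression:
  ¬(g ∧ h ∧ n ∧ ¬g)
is always true.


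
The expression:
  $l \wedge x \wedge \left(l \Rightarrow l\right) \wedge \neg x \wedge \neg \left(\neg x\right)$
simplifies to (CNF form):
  $\text{False}$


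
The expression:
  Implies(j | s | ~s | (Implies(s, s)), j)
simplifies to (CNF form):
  j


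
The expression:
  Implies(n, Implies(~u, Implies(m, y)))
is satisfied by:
  {y: True, u: True, m: False, n: False}
  {y: True, m: False, u: False, n: False}
  {u: True, y: False, m: False, n: False}
  {y: False, m: False, u: False, n: False}
  {n: True, y: True, u: True, m: False}
  {n: True, y: True, m: False, u: False}
  {n: True, u: True, y: False, m: False}
  {n: True, y: False, m: False, u: False}
  {y: True, m: True, u: True, n: False}
  {y: True, m: True, n: False, u: False}
  {m: True, u: True, n: False, y: False}
  {m: True, n: False, u: False, y: False}
  {y: True, m: True, n: True, u: True}
  {y: True, m: True, n: True, u: False}
  {m: True, n: True, u: True, y: False}


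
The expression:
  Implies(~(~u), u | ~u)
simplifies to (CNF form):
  True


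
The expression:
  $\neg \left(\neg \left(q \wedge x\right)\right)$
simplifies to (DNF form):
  $q \wedge x$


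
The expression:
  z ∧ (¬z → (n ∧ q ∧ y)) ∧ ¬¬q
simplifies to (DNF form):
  q ∧ z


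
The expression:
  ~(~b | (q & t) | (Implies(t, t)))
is never true.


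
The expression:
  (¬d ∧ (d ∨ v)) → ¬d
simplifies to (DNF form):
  True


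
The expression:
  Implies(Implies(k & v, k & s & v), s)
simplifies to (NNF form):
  s | (k & v)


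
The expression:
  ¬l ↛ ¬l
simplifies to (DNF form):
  False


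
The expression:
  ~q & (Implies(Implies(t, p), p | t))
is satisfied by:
  {t: True, p: True, q: False}
  {t: True, q: False, p: False}
  {p: True, q: False, t: False}


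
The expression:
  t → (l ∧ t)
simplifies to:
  l ∨ ¬t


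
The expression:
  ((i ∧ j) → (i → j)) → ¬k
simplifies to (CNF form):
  ¬k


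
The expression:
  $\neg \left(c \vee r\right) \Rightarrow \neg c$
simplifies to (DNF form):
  $\text{True}$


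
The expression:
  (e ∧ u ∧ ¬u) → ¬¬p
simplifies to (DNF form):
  True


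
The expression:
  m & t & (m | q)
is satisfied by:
  {t: True, m: True}


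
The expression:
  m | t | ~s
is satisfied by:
  {t: True, m: True, s: False}
  {t: True, s: False, m: False}
  {m: True, s: False, t: False}
  {m: False, s: False, t: False}
  {t: True, m: True, s: True}
  {t: True, s: True, m: False}
  {m: True, s: True, t: False}


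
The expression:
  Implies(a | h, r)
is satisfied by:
  {r: True, a: False, h: False}
  {r: True, h: True, a: False}
  {r: True, a: True, h: False}
  {r: True, h: True, a: True}
  {h: False, a: False, r: False}


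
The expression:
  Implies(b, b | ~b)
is always true.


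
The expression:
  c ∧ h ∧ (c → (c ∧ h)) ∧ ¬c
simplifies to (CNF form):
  False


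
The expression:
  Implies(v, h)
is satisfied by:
  {h: True, v: False}
  {v: False, h: False}
  {v: True, h: True}


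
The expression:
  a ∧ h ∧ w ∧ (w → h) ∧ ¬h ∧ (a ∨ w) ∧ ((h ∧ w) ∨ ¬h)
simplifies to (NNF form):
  False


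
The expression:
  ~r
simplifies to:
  ~r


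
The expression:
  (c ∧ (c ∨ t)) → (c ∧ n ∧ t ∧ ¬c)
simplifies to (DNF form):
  ¬c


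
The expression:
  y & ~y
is never true.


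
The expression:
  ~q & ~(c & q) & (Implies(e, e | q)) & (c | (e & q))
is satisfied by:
  {c: True, q: False}


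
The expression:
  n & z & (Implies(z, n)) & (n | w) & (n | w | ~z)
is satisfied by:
  {z: True, n: True}


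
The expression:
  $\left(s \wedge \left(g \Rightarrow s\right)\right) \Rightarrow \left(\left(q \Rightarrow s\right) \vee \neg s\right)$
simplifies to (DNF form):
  $\text{True}$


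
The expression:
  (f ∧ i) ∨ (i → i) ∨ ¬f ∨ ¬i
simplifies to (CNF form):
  True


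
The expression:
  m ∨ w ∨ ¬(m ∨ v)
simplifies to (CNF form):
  m ∨ w ∨ ¬v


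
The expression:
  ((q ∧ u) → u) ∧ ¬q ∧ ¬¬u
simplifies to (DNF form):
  u ∧ ¬q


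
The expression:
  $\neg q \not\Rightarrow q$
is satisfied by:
  {q: False}


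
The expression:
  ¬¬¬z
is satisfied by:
  {z: False}


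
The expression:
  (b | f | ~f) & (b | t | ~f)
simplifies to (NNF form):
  b | t | ~f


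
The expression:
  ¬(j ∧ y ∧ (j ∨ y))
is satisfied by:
  {y: False, j: False}
  {j: True, y: False}
  {y: True, j: False}


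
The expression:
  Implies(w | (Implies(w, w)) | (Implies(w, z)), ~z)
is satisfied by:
  {z: False}


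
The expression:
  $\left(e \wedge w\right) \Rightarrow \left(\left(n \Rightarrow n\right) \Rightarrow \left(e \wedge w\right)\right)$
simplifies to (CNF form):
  $\text{True}$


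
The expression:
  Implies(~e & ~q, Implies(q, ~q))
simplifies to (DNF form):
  True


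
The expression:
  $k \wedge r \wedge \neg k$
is never true.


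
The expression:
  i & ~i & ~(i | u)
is never true.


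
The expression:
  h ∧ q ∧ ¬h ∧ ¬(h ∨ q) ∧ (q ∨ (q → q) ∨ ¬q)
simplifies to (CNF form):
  False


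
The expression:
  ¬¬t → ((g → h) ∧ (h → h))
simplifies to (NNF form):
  h ∨ ¬g ∨ ¬t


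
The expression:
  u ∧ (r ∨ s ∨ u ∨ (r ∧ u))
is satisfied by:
  {u: True}


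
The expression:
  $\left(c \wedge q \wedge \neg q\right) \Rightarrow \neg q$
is always true.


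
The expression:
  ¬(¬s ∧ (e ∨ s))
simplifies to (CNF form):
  s ∨ ¬e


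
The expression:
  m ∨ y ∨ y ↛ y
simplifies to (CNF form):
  m ∨ y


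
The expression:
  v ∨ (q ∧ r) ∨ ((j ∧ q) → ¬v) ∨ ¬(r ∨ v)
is always true.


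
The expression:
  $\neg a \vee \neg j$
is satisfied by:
  {a: False, j: False}
  {j: True, a: False}
  {a: True, j: False}


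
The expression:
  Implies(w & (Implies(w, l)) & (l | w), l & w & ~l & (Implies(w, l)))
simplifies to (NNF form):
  ~l | ~w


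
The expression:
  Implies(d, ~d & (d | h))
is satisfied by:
  {d: False}


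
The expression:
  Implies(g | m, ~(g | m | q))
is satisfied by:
  {g: False, m: False}


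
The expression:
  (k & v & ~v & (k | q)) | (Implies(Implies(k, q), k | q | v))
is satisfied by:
  {k: True, q: True, v: True}
  {k: True, q: True, v: False}
  {k: True, v: True, q: False}
  {k: True, v: False, q: False}
  {q: True, v: True, k: False}
  {q: True, v: False, k: False}
  {v: True, q: False, k: False}


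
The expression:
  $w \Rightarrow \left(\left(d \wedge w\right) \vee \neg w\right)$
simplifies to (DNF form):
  $d \vee \neg w$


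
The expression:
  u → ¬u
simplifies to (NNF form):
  ¬u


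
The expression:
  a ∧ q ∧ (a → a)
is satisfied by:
  {a: True, q: True}


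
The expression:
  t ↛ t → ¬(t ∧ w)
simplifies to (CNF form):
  True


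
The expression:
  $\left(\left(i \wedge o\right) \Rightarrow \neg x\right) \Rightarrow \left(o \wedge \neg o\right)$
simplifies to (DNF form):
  $i \wedge o \wedge x$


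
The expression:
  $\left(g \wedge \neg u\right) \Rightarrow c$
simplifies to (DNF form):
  $c \vee u \vee \neg g$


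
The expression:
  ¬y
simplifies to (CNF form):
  ¬y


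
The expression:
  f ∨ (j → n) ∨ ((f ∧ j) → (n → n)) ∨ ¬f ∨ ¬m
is always true.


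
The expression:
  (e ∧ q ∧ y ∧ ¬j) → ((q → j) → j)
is always true.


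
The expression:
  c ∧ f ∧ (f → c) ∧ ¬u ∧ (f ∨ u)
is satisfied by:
  {c: True, f: True, u: False}


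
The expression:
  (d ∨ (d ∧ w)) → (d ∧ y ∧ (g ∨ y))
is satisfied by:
  {y: True, d: False}
  {d: False, y: False}
  {d: True, y: True}


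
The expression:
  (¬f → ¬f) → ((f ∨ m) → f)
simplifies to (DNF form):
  f ∨ ¬m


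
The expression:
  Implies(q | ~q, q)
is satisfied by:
  {q: True}


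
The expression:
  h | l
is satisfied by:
  {l: True, h: True}
  {l: True, h: False}
  {h: True, l: False}


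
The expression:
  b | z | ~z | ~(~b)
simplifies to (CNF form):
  True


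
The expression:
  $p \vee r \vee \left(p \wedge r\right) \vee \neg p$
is always true.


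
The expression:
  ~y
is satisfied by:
  {y: False}


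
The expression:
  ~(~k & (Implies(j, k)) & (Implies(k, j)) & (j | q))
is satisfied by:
  {k: True, j: True, q: False}
  {k: True, j: False, q: False}
  {j: True, k: False, q: False}
  {k: False, j: False, q: False}
  {k: True, q: True, j: True}
  {k: True, q: True, j: False}
  {q: True, j: True, k: False}


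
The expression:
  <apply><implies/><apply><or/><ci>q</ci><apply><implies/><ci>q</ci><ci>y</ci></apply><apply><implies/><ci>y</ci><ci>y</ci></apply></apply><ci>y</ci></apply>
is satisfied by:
  {y: True}


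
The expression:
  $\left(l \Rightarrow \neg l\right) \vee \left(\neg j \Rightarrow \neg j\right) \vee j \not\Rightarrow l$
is always true.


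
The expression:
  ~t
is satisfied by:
  {t: False}


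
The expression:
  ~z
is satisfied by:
  {z: False}


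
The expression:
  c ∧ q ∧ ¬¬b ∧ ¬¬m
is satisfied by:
  {c: True, m: True, b: True, q: True}


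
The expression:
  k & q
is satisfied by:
  {q: True, k: True}


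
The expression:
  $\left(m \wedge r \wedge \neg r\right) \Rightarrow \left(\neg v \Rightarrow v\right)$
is always true.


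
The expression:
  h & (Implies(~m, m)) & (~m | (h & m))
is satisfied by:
  {h: True, m: True}


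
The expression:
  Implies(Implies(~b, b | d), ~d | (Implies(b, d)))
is always true.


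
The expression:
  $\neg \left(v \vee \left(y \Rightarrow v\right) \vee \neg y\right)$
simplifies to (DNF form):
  $y \wedge \neg v$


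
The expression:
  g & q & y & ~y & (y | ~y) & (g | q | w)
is never true.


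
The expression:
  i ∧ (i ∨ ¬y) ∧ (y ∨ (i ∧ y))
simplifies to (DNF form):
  i ∧ y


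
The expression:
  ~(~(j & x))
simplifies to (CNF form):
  j & x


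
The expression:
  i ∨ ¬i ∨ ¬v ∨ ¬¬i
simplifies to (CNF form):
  True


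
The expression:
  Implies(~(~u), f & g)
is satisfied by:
  {g: True, f: True, u: False}
  {g: True, f: False, u: False}
  {f: True, g: False, u: False}
  {g: False, f: False, u: False}
  {g: True, u: True, f: True}


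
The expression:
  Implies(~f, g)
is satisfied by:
  {g: True, f: True}
  {g: True, f: False}
  {f: True, g: False}


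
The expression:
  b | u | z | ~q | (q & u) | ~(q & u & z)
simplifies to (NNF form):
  True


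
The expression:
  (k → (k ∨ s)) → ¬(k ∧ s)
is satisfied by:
  {s: False, k: False}
  {k: True, s: False}
  {s: True, k: False}


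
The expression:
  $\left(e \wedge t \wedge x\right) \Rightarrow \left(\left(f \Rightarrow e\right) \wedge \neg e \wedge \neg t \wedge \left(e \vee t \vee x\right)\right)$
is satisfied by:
  {e: False, t: False, x: False}
  {x: True, e: False, t: False}
  {t: True, e: False, x: False}
  {x: True, t: True, e: False}
  {e: True, x: False, t: False}
  {x: True, e: True, t: False}
  {t: True, e: True, x: False}


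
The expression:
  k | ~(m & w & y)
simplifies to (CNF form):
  k | ~m | ~w | ~y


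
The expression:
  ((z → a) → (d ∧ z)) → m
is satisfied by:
  {m: True, a: True, z: False, d: False}
  {m: True, a: False, z: False, d: False}
  {d: True, m: True, a: True, z: False}
  {d: True, m: True, a: False, z: False}
  {a: True, d: False, m: False, z: False}
  {a: False, d: False, m: False, z: False}
  {d: True, a: True, m: False, z: False}
  {d: True, a: False, m: False, z: False}
  {z: True, m: True, a: True, d: False}
  {z: True, m: True, a: False, d: False}
  {z: True, d: True, m: True, a: True}
  {z: True, d: True, m: True, a: False}
  {z: True, a: True, m: False, d: False}


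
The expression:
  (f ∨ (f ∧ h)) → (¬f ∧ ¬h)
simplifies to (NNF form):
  ¬f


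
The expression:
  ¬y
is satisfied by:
  {y: False}


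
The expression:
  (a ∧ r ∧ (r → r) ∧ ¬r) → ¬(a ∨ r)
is always true.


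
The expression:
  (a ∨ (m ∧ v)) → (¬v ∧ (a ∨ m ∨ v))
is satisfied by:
  {a: False, v: False, m: False}
  {m: True, a: False, v: False}
  {a: True, m: False, v: False}
  {m: True, a: True, v: False}
  {v: True, m: False, a: False}


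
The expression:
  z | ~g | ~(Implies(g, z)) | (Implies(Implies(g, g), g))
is always true.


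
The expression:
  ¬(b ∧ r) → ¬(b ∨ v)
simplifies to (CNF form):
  (b ∨ ¬b) ∧ (b ∨ ¬v) ∧ (r ∨ ¬b) ∧ (r ∨ ¬v)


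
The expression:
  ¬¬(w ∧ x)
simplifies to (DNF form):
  w ∧ x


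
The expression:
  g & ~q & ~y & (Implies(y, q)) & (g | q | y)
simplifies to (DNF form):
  g & ~q & ~y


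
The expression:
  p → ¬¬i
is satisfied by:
  {i: True, p: False}
  {p: False, i: False}
  {p: True, i: True}


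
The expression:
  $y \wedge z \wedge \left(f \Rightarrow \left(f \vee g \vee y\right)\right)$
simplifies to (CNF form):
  $y \wedge z$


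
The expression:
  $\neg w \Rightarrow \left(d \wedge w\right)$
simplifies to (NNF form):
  $w$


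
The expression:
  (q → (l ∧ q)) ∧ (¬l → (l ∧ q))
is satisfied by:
  {l: True}


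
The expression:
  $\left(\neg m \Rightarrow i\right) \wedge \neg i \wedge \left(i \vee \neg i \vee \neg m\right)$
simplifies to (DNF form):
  $m \wedge \neg i$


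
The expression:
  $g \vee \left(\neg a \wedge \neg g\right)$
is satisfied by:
  {g: True, a: False}
  {a: False, g: False}
  {a: True, g: True}


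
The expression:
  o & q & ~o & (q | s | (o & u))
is never true.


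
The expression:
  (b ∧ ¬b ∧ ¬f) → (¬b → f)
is always true.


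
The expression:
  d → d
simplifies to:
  True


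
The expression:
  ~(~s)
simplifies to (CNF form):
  s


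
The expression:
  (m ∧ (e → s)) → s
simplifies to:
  e ∨ s ∨ ¬m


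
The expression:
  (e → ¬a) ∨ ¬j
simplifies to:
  ¬a ∨ ¬e ∨ ¬j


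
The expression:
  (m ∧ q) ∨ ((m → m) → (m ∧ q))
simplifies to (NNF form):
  m ∧ q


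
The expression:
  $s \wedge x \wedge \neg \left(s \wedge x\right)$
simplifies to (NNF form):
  $\text{False}$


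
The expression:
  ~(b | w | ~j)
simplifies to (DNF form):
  j & ~b & ~w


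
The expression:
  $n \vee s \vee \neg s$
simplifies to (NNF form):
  $\text{True}$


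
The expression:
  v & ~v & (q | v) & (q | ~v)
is never true.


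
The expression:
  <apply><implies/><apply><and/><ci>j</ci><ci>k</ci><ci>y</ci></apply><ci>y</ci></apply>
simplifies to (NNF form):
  <true/>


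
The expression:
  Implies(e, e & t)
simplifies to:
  t | ~e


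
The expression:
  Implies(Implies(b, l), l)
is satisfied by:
  {b: True, l: True}
  {b: True, l: False}
  {l: True, b: False}


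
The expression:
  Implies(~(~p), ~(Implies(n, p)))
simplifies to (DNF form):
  ~p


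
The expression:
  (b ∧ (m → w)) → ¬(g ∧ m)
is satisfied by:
  {w: False, m: False, b: False, g: False}
  {g: True, w: False, m: False, b: False}
  {b: True, w: False, m: False, g: False}
  {g: True, b: True, w: False, m: False}
  {m: True, g: False, w: False, b: False}
  {g: True, m: True, w: False, b: False}
  {b: True, m: True, g: False, w: False}
  {g: True, b: True, m: True, w: False}
  {w: True, b: False, m: False, g: False}
  {g: True, w: True, b: False, m: False}
  {b: True, w: True, g: False, m: False}
  {g: True, b: True, w: True, m: False}
  {m: True, w: True, b: False, g: False}
  {g: True, m: True, w: True, b: False}
  {b: True, m: True, w: True, g: False}


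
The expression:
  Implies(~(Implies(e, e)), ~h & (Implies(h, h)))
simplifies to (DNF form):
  True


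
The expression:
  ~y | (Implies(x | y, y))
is always true.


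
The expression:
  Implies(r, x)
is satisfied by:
  {x: True, r: False}
  {r: False, x: False}
  {r: True, x: True}


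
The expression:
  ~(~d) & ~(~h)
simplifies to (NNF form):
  d & h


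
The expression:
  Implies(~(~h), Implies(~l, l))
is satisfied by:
  {l: True, h: False}
  {h: False, l: False}
  {h: True, l: True}


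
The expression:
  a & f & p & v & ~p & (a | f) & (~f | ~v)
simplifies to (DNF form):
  False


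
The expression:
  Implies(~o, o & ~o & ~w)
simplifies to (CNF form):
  o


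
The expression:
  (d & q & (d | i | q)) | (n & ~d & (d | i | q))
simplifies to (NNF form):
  (d | n) & (i | q) & (q | ~d)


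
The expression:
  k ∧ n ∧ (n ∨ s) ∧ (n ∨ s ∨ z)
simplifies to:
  k ∧ n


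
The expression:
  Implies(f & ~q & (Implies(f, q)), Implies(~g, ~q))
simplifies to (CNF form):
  True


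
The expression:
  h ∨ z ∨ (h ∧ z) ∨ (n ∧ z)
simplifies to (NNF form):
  h ∨ z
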